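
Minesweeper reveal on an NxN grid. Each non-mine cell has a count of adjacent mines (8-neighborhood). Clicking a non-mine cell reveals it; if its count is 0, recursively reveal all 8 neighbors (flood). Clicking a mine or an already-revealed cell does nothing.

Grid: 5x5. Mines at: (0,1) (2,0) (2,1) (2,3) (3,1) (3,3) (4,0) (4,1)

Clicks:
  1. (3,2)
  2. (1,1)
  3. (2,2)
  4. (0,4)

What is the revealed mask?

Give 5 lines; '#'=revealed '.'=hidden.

Click 1 (3,2) count=5: revealed 1 new [(3,2)] -> total=1
Click 2 (1,1) count=3: revealed 1 new [(1,1)] -> total=2
Click 3 (2,2) count=4: revealed 1 new [(2,2)] -> total=3
Click 4 (0,4) count=0: revealed 6 new [(0,2) (0,3) (0,4) (1,2) (1,3) (1,4)] -> total=9

Answer: ..###
.####
..#..
..#..
.....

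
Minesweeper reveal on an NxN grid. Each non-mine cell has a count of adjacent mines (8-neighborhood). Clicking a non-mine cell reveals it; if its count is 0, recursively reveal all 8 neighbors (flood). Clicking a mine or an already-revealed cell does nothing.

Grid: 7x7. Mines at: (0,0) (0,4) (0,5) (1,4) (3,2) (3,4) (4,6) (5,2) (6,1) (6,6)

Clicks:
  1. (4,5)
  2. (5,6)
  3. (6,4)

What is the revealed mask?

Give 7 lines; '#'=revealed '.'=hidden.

Answer: .......
.......
.......
.......
...###.
...####
...###.

Derivation:
Click 1 (4,5) count=2: revealed 1 new [(4,5)] -> total=1
Click 2 (5,6) count=2: revealed 1 new [(5,6)] -> total=2
Click 3 (6,4) count=0: revealed 8 new [(4,3) (4,4) (5,3) (5,4) (5,5) (6,3) (6,4) (6,5)] -> total=10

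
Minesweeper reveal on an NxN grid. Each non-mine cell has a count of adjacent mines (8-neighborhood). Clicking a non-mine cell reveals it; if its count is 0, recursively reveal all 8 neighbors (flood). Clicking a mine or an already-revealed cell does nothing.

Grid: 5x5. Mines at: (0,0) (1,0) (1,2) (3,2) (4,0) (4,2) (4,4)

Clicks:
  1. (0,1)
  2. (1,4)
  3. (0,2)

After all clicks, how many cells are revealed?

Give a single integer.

Answer: 10

Derivation:
Click 1 (0,1) count=3: revealed 1 new [(0,1)] -> total=1
Click 2 (1,4) count=0: revealed 8 new [(0,3) (0,4) (1,3) (1,4) (2,3) (2,4) (3,3) (3,4)] -> total=9
Click 3 (0,2) count=1: revealed 1 new [(0,2)] -> total=10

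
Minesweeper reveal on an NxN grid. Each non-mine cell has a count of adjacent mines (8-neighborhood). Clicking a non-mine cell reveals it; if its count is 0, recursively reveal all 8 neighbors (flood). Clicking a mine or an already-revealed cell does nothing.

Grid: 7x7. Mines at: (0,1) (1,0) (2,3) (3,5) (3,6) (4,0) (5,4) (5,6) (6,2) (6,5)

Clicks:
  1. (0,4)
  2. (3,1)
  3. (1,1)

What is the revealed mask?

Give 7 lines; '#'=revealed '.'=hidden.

Click 1 (0,4) count=0: revealed 13 new [(0,2) (0,3) (0,4) (0,5) (0,6) (1,2) (1,3) (1,4) (1,5) (1,6) (2,4) (2,5) (2,6)] -> total=13
Click 2 (3,1) count=1: revealed 1 new [(3,1)] -> total=14
Click 3 (1,1) count=2: revealed 1 new [(1,1)] -> total=15

Answer: ..#####
.######
....###
.#.....
.......
.......
.......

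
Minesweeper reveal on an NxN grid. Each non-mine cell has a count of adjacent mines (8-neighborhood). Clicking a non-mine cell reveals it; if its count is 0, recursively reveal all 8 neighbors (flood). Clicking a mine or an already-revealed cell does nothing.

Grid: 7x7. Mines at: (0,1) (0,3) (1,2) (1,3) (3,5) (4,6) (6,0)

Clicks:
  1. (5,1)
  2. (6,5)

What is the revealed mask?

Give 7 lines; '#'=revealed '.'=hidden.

Click 1 (5,1) count=1: revealed 1 new [(5,1)] -> total=1
Click 2 (6,5) count=0: revealed 30 new [(1,0) (1,1) (2,0) (2,1) (2,2) (2,3) (2,4) (3,0) (3,1) (3,2) (3,3) (3,4) (4,0) (4,1) (4,2) (4,3) (4,4) (4,5) (5,0) (5,2) (5,3) (5,4) (5,5) (5,6) (6,1) (6,2) (6,3) (6,4) (6,5) (6,6)] -> total=31

Answer: .......
##.....
#####..
#####..
######.
#######
.######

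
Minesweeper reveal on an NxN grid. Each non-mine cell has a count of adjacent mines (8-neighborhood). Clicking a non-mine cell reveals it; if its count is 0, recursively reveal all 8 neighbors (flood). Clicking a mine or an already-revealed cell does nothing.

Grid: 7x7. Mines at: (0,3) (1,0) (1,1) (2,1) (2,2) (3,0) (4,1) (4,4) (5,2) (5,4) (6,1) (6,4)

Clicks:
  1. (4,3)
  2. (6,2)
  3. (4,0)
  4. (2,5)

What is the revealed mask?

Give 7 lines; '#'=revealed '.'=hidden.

Click 1 (4,3) count=3: revealed 1 new [(4,3)] -> total=1
Click 2 (6,2) count=2: revealed 1 new [(6,2)] -> total=2
Click 3 (4,0) count=2: revealed 1 new [(4,0)] -> total=3
Click 4 (2,5) count=0: revealed 21 new [(0,4) (0,5) (0,6) (1,3) (1,4) (1,5) (1,6) (2,3) (2,4) (2,5) (2,6) (3,3) (3,4) (3,5) (3,6) (4,5) (4,6) (5,5) (5,6) (6,5) (6,6)] -> total=24

Answer: ....###
...####
...####
...####
#..#.##
.....##
..#..##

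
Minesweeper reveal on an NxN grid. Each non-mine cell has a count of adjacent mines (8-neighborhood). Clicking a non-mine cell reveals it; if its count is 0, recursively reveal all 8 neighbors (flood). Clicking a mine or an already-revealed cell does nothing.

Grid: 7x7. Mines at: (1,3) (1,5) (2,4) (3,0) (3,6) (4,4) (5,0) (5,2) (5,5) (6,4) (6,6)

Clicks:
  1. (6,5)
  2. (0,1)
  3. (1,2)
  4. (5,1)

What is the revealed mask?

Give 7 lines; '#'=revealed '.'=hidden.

Click 1 (6,5) count=3: revealed 1 new [(6,5)] -> total=1
Click 2 (0,1) count=0: revealed 9 new [(0,0) (0,1) (0,2) (1,0) (1,1) (1,2) (2,0) (2,1) (2,2)] -> total=10
Click 3 (1,2) count=1: revealed 0 new [(none)] -> total=10
Click 4 (5,1) count=2: revealed 1 new [(5,1)] -> total=11

Answer: ###....
###....
###....
.......
.......
.#.....
.....#.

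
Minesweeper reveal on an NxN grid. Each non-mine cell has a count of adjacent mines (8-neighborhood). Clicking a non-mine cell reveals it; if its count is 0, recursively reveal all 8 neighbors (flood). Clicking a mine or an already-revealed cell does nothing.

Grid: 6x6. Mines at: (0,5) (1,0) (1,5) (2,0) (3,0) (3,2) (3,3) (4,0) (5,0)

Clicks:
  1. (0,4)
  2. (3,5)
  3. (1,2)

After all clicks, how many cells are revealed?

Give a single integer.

Click 1 (0,4) count=2: revealed 1 new [(0,4)] -> total=1
Click 2 (3,5) count=0: revealed 14 new [(2,4) (2,5) (3,4) (3,5) (4,1) (4,2) (4,3) (4,4) (4,5) (5,1) (5,2) (5,3) (5,4) (5,5)] -> total=15
Click 3 (1,2) count=0: revealed 10 new [(0,1) (0,2) (0,3) (1,1) (1,2) (1,3) (1,4) (2,1) (2,2) (2,3)] -> total=25

Answer: 25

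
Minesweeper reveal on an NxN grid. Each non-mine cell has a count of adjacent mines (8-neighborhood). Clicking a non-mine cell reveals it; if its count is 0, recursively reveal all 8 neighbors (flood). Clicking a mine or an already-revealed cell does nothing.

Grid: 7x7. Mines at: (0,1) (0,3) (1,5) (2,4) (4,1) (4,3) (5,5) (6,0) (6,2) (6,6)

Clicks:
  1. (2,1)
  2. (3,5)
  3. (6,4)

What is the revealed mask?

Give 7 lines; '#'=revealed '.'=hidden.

Answer: .......
####...
####...
####.#.
.......
.......
....#..

Derivation:
Click 1 (2,1) count=0: revealed 12 new [(1,0) (1,1) (1,2) (1,3) (2,0) (2,1) (2,2) (2,3) (3,0) (3,1) (3,2) (3,3)] -> total=12
Click 2 (3,5) count=1: revealed 1 new [(3,5)] -> total=13
Click 3 (6,4) count=1: revealed 1 new [(6,4)] -> total=14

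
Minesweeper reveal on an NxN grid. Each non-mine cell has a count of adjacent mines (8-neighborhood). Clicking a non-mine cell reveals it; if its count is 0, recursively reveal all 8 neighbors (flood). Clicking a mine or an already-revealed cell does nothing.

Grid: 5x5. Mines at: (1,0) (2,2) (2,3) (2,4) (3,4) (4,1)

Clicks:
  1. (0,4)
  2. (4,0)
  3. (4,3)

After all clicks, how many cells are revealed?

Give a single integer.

Answer: 10

Derivation:
Click 1 (0,4) count=0: revealed 8 new [(0,1) (0,2) (0,3) (0,4) (1,1) (1,2) (1,3) (1,4)] -> total=8
Click 2 (4,0) count=1: revealed 1 new [(4,0)] -> total=9
Click 3 (4,3) count=1: revealed 1 new [(4,3)] -> total=10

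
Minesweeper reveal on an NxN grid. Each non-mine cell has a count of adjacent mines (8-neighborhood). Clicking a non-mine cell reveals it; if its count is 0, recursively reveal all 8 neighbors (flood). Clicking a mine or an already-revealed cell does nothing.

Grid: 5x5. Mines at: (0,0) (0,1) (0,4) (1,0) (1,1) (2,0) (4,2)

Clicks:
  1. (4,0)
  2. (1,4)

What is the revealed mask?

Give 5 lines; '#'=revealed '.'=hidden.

Answer: .....
....#
.....
##...
##...

Derivation:
Click 1 (4,0) count=0: revealed 4 new [(3,0) (3,1) (4,0) (4,1)] -> total=4
Click 2 (1,4) count=1: revealed 1 new [(1,4)] -> total=5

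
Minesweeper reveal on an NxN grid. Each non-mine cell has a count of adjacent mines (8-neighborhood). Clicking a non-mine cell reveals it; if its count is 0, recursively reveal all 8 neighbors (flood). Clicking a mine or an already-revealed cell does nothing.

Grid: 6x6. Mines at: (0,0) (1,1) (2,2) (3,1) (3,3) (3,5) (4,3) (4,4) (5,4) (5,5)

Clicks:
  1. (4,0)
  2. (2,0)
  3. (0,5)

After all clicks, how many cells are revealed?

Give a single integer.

Answer: 13

Derivation:
Click 1 (4,0) count=1: revealed 1 new [(4,0)] -> total=1
Click 2 (2,0) count=2: revealed 1 new [(2,0)] -> total=2
Click 3 (0,5) count=0: revealed 11 new [(0,2) (0,3) (0,4) (0,5) (1,2) (1,3) (1,4) (1,5) (2,3) (2,4) (2,5)] -> total=13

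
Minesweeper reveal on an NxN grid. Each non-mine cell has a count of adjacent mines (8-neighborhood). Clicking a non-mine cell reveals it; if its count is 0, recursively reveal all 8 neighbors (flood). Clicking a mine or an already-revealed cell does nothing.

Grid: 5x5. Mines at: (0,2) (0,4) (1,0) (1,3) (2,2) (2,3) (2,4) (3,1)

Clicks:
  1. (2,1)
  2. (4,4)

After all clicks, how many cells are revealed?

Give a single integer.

Answer: 7

Derivation:
Click 1 (2,1) count=3: revealed 1 new [(2,1)] -> total=1
Click 2 (4,4) count=0: revealed 6 new [(3,2) (3,3) (3,4) (4,2) (4,3) (4,4)] -> total=7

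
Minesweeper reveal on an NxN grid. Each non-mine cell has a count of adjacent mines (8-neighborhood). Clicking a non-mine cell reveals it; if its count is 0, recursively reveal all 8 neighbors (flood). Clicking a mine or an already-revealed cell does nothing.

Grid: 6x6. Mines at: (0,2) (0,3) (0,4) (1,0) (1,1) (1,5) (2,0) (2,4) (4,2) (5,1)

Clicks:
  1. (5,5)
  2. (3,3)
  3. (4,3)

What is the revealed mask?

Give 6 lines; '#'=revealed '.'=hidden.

Answer: ......
......
......
...###
...###
...###

Derivation:
Click 1 (5,5) count=0: revealed 9 new [(3,3) (3,4) (3,5) (4,3) (4,4) (4,5) (5,3) (5,4) (5,5)] -> total=9
Click 2 (3,3) count=2: revealed 0 new [(none)] -> total=9
Click 3 (4,3) count=1: revealed 0 new [(none)] -> total=9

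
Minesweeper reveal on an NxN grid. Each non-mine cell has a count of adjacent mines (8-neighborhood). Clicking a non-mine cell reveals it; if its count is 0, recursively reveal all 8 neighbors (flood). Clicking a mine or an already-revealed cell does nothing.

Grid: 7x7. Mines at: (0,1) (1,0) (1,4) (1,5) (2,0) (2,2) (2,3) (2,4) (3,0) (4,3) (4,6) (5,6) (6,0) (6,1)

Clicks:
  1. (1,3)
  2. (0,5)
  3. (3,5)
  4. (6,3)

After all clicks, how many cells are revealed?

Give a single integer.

Click 1 (1,3) count=4: revealed 1 new [(1,3)] -> total=1
Click 2 (0,5) count=2: revealed 1 new [(0,5)] -> total=2
Click 3 (3,5) count=2: revealed 1 new [(3,5)] -> total=3
Click 4 (6,3) count=0: revealed 8 new [(5,2) (5,3) (5,4) (5,5) (6,2) (6,3) (6,4) (6,5)] -> total=11

Answer: 11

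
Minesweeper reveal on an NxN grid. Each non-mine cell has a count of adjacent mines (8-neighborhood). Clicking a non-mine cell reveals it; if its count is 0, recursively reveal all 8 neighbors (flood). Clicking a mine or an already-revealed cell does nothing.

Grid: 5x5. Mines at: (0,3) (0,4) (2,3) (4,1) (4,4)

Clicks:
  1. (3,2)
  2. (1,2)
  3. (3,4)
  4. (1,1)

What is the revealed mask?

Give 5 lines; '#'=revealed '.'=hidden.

Answer: ###..
###..
###..
###.#
.....

Derivation:
Click 1 (3,2) count=2: revealed 1 new [(3,2)] -> total=1
Click 2 (1,2) count=2: revealed 1 new [(1,2)] -> total=2
Click 3 (3,4) count=2: revealed 1 new [(3,4)] -> total=3
Click 4 (1,1) count=0: revealed 10 new [(0,0) (0,1) (0,2) (1,0) (1,1) (2,0) (2,1) (2,2) (3,0) (3,1)] -> total=13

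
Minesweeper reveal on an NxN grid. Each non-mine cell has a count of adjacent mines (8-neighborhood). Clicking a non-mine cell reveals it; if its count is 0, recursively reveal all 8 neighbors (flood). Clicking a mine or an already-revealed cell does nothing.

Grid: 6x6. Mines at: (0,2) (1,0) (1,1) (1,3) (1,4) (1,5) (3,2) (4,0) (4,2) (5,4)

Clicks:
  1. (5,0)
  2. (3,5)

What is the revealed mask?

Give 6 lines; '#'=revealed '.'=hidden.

Click 1 (5,0) count=1: revealed 1 new [(5,0)] -> total=1
Click 2 (3,5) count=0: revealed 9 new [(2,3) (2,4) (2,5) (3,3) (3,4) (3,5) (4,3) (4,4) (4,5)] -> total=10

Answer: ......
......
...###
...###
...###
#.....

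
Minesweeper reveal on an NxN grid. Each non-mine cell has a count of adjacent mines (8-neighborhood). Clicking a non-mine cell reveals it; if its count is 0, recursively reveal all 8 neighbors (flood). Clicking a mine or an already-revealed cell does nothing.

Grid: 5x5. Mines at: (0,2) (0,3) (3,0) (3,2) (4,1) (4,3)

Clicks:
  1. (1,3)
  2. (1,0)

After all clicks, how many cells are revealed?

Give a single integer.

Answer: 7

Derivation:
Click 1 (1,3) count=2: revealed 1 new [(1,3)] -> total=1
Click 2 (1,0) count=0: revealed 6 new [(0,0) (0,1) (1,0) (1,1) (2,0) (2,1)] -> total=7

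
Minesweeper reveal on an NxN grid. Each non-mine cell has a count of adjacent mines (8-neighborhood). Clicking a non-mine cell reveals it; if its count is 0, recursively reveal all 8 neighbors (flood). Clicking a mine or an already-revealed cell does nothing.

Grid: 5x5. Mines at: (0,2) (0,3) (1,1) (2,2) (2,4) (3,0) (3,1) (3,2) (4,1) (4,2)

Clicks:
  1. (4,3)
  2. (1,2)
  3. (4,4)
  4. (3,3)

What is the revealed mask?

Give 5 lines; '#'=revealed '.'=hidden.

Answer: .....
..#..
.....
...##
...##

Derivation:
Click 1 (4,3) count=2: revealed 1 new [(4,3)] -> total=1
Click 2 (1,2) count=4: revealed 1 new [(1,2)] -> total=2
Click 3 (4,4) count=0: revealed 3 new [(3,3) (3,4) (4,4)] -> total=5
Click 4 (3,3) count=4: revealed 0 new [(none)] -> total=5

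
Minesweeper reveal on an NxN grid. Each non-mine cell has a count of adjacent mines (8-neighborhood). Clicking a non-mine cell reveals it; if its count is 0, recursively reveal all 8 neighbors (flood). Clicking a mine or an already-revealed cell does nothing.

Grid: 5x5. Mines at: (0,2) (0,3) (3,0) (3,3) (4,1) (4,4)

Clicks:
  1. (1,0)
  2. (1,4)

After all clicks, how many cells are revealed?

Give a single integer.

Answer: 7

Derivation:
Click 1 (1,0) count=0: revealed 6 new [(0,0) (0,1) (1,0) (1,1) (2,0) (2,1)] -> total=6
Click 2 (1,4) count=1: revealed 1 new [(1,4)] -> total=7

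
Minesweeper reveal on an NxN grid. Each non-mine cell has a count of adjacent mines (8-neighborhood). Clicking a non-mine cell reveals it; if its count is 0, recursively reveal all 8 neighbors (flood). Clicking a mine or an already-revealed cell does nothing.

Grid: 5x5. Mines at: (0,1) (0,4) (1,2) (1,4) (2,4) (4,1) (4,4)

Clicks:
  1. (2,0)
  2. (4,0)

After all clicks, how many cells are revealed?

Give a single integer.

Answer: 7

Derivation:
Click 1 (2,0) count=0: revealed 6 new [(1,0) (1,1) (2,0) (2,1) (3,0) (3,1)] -> total=6
Click 2 (4,0) count=1: revealed 1 new [(4,0)] -> total=7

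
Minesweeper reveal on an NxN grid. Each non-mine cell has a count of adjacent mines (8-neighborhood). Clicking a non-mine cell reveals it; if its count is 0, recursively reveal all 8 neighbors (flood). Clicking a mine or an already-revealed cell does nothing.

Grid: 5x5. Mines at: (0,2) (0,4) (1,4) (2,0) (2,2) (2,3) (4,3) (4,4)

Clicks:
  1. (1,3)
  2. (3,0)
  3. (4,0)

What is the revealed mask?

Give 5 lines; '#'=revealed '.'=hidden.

Click 1 (1,3) count=5: revealed 1 new [(1,3)] -> total=1
Click 2 (3,0) count=1: revealed 1 new [(3,0)] -> total=2
Click 3 (4,0) count=0: revealed 5 new [(3,1) (3,2) (4,0) (4,1) (4,2)] -> total=7

Answer: .....
...#.
.....
###..
###..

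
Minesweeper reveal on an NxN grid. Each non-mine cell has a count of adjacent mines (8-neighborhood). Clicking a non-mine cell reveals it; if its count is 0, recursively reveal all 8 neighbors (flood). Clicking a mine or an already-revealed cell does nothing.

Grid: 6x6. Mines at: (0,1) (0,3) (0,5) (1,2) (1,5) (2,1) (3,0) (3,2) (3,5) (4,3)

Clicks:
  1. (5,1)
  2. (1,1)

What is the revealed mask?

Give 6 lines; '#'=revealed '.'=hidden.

Answer: ......
.#....
......
......
###...
###...

Derivation:
Click 1 (5,1) count=0: revealed 6 new [(4,0) (4,1) (4,2) (5,0) (5,1) (5,2)] -> total=6
Click 2 (1,1) count=3: revealed 1 new [(1,1)] -> total=7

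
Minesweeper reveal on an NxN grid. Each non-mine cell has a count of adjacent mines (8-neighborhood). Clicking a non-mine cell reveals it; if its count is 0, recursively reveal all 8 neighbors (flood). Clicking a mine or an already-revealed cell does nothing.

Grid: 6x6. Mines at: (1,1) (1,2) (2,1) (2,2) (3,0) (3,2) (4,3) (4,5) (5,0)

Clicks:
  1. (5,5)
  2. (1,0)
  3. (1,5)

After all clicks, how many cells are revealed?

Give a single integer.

Click 1 (5,5) count=1: revealed 1 new [(5,5)] -> total=1
Click 2 (1,0) count=2: revealed 1 new [(1,0)] -> total=2
Click 3 (1,5) count=0: revealed 12 new [(0,3) (0,4) (0,5) (1,3) (1,4) (1,5) (2,3) (2,4) (2,5) (3,3) (3,4) (3,5)] -> total=14

Answer: 14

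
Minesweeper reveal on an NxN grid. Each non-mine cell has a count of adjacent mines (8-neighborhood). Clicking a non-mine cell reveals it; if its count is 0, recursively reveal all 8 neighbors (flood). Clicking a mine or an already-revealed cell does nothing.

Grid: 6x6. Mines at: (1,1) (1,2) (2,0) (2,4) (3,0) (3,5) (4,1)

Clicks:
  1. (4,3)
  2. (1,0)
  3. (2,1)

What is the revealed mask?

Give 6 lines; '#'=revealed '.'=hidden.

Answer: ......
#.....
.#....
..###.
..####
..####

Derivation:
Click 1 (4,3) count=0: revealed 11 new [(3,2) (3,3) (3,4) (4,2) (4,3) (4,4) (4,5) (5,2) (5,3) (5,4) (5,5)] -> total=11
Click 2 (1,0) count=2: revealed 1 new [(1,0)] -> total=12
Click 3 (2,1) count=4: revealed 1 new [(2,1)] -> total=13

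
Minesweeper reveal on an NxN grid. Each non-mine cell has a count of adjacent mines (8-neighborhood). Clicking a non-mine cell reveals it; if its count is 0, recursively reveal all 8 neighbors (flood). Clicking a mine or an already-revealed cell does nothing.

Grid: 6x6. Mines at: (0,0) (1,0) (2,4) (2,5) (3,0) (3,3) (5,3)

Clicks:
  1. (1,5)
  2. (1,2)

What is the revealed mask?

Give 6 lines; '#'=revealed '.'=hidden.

Click 1 (1,5) count=2: revealed 1 new [(1,5)] -> total=1
Click 2 (1,2) count=0: revealed 12 new [(0,1) (0,2) (0,3) (0,4) (0,5) (1,1) (1,2) (1,3) (1,4) (2,1) (2,2) (2,3)] -> total=13

Answer: .#####
.#####
.###..
......
......
......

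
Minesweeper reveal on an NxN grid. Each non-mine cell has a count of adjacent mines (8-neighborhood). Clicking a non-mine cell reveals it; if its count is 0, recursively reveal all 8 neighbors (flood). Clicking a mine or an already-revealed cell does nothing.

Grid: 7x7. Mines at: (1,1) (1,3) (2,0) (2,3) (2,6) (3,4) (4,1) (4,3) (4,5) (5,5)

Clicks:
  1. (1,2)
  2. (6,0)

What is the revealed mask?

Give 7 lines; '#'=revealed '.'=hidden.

Answer: .......
..#....
.......
.......
.......
#####..
#####..

Derivation:
Click 1 (1,2) count=3: revealed 1 new [(1,2)] -> total=1
Click 2 (6,0) count=0: revealed 10 new [(5,0) (5,1) (5,2) (5,3) (5,4) (6,0) (6,1) (6,2) (6,3) (6,4)] -> total=11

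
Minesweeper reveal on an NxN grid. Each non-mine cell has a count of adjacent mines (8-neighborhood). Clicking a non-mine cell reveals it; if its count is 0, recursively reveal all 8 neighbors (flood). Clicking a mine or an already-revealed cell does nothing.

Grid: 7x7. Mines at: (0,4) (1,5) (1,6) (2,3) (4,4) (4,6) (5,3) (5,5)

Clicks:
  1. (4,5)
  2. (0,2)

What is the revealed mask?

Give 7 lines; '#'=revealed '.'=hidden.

Answer: ####...
####...
###....
###....
###..#.
###....
###....

Derivation:
Click 1 (4,5) count=3: revealed 1 new [(4,5)] -> total=1
Click 2 (0,2) count=0: revealed 23 new [(0,0) (0,1) (0,2) (0,3) (1,0) (1,1) (1,2) (1,3) (2,0) (2,1) (2,2) (3,0) (3,1) (3,2) (4,0) (4,1) (4,2) (5,0) (5,1) (5,2) (6,0) (6,1) (6,2)] -> total=24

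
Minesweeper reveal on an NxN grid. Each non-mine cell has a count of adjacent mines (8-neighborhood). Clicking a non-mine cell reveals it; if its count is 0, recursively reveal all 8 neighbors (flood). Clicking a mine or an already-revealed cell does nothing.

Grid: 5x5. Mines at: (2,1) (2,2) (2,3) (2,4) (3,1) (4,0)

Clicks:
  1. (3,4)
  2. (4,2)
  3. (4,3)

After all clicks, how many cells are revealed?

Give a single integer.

Answer: 6

Derivation:
Click 1 (3,4) count=2: revealed 1 new [(3,4)] -> total=1
Click 2 (4,2) count=1: revealed 1 new [(4,2)] -> total=2
Click 3 (4,3) count=0: revealed 4 new [(3,2) (3,3) (4,3) (4,4)] -> total=6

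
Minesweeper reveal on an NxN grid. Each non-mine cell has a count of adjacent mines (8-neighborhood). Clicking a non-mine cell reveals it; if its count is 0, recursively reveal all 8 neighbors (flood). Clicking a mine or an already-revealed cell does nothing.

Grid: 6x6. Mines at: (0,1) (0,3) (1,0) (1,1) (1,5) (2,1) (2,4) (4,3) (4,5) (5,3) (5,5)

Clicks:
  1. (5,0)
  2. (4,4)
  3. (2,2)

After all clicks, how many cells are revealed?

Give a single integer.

Answer: 11

Derivation:
Click 1 (5,0) count=0: revealed 9 new [(3,0) (3,1) (3,2) (4,0) (4,1) (4,2) (5,0) (5,1) (5,2)] -> total=9
Click 2 (4,4) count=4: revealed 1 new [(4,4)] -> total=10
Click 3 (2,2) count=2: revealed 1 new [(2,2)] -> total=11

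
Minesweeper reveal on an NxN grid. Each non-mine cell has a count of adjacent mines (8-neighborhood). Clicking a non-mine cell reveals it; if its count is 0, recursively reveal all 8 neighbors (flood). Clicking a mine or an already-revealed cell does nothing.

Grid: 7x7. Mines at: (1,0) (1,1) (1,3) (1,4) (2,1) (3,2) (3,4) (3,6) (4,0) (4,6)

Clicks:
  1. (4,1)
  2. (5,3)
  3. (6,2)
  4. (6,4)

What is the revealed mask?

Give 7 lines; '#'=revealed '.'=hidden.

Answer: .......
.......
.......
.......
.#####.
#######
#######

Derivation:
Click 1 (4,1) count=2: revealed 1 new [(4,1)] -> total=1
Click 2 (5,3) count=0: revealed 18 new [(4,2) (4,3) (4,4) (4,5) (5,0) (5,1) (5,2) (5,3) (5,4) (5,5) (5,6) (6,0) (6,1) (6,2) (6,3) (6,4) (6,5) (6,6)] -> total=19
Click 3 (6,2) count=0: revealed 0 new [(none)] -> total=19
Click 4 (6,4) count=0: revealed 0 new [(none)] -> total=19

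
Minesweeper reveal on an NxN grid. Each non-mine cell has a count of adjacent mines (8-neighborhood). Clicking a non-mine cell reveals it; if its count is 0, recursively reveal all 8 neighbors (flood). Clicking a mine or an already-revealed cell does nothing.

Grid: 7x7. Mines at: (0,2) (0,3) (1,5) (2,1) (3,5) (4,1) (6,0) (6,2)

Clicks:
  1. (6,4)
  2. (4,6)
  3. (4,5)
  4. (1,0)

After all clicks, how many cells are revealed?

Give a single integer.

Click 1 (6,4) count=0: revealed 23 new [(1,2) (1,3) (1,4) (2,2) (2,3) (2,4) (3,2) (3,3) (3,4) (4,2) (4,3) (4,4) (4,5) (4,6) (5,2) (5,3) (5,4) (5,5) (5,6) (6,3) (6,4) (6,5) (6,6)] -> total=23
Click 2 (4,6) count=1: revealed 0 new [(none)] -> total=23
Click 3 (4,5) count=1: revealed 0 new [(none)] -> total=23
Click 4 (1,0) count=1: revealed 1 new [(1,0)] -> total=24

Answer: 24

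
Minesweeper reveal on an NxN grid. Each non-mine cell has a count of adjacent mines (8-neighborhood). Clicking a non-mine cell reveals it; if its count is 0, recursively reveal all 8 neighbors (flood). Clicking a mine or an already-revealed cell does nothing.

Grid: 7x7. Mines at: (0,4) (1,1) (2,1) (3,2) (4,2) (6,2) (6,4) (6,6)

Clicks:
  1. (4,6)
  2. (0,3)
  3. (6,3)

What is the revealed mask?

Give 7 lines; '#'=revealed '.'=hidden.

Answer: ...#.##
...####
...####
...####
...####
...####
...#...

Derivation:
Click 1 (4,6) count=0: revealed 22 new [(0,5) (0,6) (1,3) (1,4) (1,5) (1,6) (2,3) (2,4) (2,5) (2,6) (3,3) (3,4) (3,5) (3,6) (4,3) (4,4) (4,5) (4,6) (5,3) (5,4) (5,5) (5,6)] -> total=22
Click 2 (0,3) count=1: revealed 1 new [(0,3)] -> total=23
Click 3 (6,3) count=2: revealed 1 new [(6,3)] -> total=24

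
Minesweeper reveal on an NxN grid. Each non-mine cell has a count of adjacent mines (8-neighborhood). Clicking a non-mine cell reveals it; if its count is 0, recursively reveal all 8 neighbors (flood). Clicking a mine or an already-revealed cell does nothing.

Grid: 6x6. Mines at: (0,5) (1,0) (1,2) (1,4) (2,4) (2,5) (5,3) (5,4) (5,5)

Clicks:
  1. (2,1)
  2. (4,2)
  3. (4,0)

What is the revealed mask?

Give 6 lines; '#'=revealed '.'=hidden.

Click 1 (2,1) count=2: revealed 1 new [(2,1)] -> total=1
Click 2 (4,2) count=1: revealed 1 new [(4,2)] -> total=2
Click 3 (4,0) count=0: revealed 13 new [(2,0) (2,2) (2,3) (3,0) (3,1) (3,2) (3,3) (4,0) (4,1) (4,3) (5,0) (5,1) (5,2)] -> total=15

Answer: ......
......
####..
####..
####..
###...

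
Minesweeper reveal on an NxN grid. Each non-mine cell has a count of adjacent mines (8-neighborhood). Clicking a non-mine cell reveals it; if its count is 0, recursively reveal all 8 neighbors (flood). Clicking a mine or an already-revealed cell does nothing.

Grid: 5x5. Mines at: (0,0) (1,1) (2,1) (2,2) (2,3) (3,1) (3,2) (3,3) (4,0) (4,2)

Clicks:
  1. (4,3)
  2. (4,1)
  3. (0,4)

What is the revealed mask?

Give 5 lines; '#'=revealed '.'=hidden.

Click 1 (4,3) count=3: revealed 1 new [(4,3)] -> total=1
Click 2 (4,1) count=4: revealed 1 new [(4,1)] -> total=2
Click 3 (0,4) count=0: revealed 6 new [(0,2) (0,3) (0,4) (1,2) (1,3) (1,4)] -> total=8

Answer: ..###
..###
.....
.....
.#.#.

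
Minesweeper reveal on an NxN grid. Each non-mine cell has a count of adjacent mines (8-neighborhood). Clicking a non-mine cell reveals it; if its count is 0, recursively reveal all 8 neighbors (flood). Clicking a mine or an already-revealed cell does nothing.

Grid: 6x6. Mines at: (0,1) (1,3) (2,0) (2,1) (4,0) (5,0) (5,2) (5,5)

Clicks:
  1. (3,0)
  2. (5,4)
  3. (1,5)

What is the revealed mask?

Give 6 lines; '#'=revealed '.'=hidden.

Click 1 (3,0) count=3: revealed 1 new [(3,0)] -> total=1
Click 2 (5,4) count=1: revealed 1 new [(5,4)] -> total=2
Click 3 (1,5) count=0: revealed 16 new [(0,4) (0,5) (1,4) (1,5) (2,2) (2,3) (2,4) (2,5) (3,2) (3,3) (3,4) (3,5) (4,2) (4,3) (4,4) (4,5)] -> total=18

Answer: ....##
....##
..####
#.####
..####
....#.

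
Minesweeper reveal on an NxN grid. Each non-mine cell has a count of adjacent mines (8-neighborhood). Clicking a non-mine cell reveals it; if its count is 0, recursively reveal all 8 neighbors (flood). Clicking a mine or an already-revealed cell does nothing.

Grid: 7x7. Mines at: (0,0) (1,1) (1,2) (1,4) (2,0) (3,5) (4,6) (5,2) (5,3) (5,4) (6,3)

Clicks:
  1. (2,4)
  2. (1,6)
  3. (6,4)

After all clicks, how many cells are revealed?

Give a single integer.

Click 1 (2,4) count=2: revealed 1 new [(2,4)] -> total=1
Click 2 (1,6) count=0: revealed 6 new [(0,5) (0,6) (1,5) (1,6) (2,5) (2,6)] -> total=7
Click 3 (6,4) count=3: revealed 1 new [(6,4)] -> total=8

Answer: 8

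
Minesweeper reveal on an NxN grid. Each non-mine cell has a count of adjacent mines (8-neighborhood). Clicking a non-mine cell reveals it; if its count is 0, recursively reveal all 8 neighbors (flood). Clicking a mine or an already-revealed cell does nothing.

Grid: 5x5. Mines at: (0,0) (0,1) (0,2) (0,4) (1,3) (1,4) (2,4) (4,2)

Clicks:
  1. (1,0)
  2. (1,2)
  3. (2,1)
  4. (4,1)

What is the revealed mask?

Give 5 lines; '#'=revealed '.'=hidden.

Answer: .....
###..
###..
###..
##...

Derivation:
Click 1 (1,0) count=2: revealed 1 new [(1,0)] -> total=1
Click 2 (1,2) count=3: revealed 1 new [(1,2)] -> total=2
Click 3 (2,1) count=0: revealed 9 new [(1,1) (2,0) (2,1) (2,2) (3,0) (3,1) (3,2) (4,0) (4,1)] -> total=11
Click 4 (4,1) count=1: revealed 0 new [(none)] -> total=11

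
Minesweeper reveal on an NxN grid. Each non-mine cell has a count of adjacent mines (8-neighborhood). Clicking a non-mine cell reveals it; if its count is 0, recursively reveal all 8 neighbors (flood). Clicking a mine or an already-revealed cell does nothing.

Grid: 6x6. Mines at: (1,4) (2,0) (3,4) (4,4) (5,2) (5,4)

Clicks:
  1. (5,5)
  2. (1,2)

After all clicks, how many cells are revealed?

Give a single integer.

Click 1 (5,5) count=2: revealed 1 new [(5,5)] -> total=1
Click 2 (1,2) count=0: revealed 17 new [(0,0) (0,1) (0,2) (0,3) (1,0) (1,1) (1,2) (1,3) (2,1) (2,2) (2,3) (3,1) (3,2) (3,3) (4,1) (4,2) (4,3)] -> total=18

Answer: 18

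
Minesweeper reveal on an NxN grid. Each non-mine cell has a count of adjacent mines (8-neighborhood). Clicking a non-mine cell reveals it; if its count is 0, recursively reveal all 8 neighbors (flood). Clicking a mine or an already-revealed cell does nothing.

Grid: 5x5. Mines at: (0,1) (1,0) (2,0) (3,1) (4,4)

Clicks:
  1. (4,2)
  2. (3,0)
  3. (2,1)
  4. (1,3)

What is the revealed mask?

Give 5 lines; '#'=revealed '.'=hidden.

Answer: ..###
..###
.####
#.###
..#..

Derivation:
Click 1 (4,2) count=1: revealed 1 new [(4,2)] -> total=1
Click 2 (3,0) count=2: revealed 1 new [(3,0)] -> total=2
Click 3 (2,1) count=3: revealed 1 new [(2,1)] -> total=3
Click 4 (1,3) count=0: revealed 12 new [(0,2) (0,3) (0,4) (1,2) (1,3) (1,4) (2,2) (2,3) (2,4) (3,2) (3,3) (3,4)] -> total=15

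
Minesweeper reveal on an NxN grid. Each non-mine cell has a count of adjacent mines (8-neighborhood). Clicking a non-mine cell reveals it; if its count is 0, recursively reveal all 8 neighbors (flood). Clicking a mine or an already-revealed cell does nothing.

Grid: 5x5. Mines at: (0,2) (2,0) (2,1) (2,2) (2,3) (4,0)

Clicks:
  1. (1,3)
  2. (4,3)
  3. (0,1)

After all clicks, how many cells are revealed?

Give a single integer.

Answer: 10

Derivation:
Click 1 (1,3) count=3: revealed 1 new [(1,3)] -> total=1
Click 2 (4,3) count=0: revealed 8 new [(3,1) (3,2) (3,3) (3,4) (4,1) (4,2) (4,3) (4,4)] -> total=9
Click 3 (0,1) count=1: revealed 1 new [(0,1)] -> total=10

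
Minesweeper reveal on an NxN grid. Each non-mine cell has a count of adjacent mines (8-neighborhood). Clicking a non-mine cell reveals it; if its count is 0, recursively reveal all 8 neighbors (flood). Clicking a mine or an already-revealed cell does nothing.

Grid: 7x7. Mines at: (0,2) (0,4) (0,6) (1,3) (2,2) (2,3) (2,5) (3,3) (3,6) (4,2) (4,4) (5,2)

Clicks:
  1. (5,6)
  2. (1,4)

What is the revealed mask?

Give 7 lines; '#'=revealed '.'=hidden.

Click 1 (5,6) count=0: revealed 10 new [(4,5) (4,6) (5,3) (5,4) (5,5) (5,6) (6,3) (6,4) (6,5) (6,6)] -> total=10
Click 2 (1,4) count=4: revealed 1 new [(1,4)] -> total=11

Answer: .......
....#..
.......
.......
.....##
...####
...####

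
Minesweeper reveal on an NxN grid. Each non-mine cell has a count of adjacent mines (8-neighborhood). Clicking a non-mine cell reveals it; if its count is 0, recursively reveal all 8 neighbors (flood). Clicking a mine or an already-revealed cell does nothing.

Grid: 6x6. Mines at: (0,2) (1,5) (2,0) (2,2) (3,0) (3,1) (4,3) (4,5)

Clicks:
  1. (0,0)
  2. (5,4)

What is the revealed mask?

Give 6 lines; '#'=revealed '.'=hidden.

Click 1 (0,0) count=0: revealed 4 new [(0,0) (0,1) (1,0) (1,1)] -> total=4
Click 2 (5,4) count=2: revealed 1 new [(5,4)] -> total=5

Answer: ##....
##....
......
......
......
....#.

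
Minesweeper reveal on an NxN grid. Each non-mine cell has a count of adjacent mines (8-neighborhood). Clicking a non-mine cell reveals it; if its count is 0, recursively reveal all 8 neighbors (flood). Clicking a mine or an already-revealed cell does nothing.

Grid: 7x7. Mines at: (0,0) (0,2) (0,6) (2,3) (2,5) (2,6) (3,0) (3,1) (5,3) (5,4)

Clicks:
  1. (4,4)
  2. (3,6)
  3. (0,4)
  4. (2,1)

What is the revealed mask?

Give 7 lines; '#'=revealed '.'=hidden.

Click 1 (4,4) count=2: revealed 1 new [(4,4)] -> total=1
Click 2 (3,6) count=2: revealed 1 new [(3,6)] -> total=2
Click 3 (0,4) count=0: revealed 6 new [(0,3) (0,4) (0,5) (1,3) (1,4) (1,5)] -> total=8
Click 4 (2,1) count=2: revealed 1 new [(2,1)] -> total=9

Answer: ...###.
...###.
.#.....
......#
....#..
.......
.......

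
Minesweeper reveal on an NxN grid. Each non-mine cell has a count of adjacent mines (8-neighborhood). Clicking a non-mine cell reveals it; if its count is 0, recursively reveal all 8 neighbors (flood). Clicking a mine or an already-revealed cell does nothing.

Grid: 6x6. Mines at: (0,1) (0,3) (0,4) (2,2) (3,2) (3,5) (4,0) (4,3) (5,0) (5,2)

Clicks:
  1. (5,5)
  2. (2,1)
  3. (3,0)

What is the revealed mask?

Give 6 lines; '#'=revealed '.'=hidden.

Answer: ......
......
.#....
#.....
....##
....##

Derivation:
Click 1 (5,5) count=0: revealed 4 new [(4,4) (4,5) (5,4) (5,5)] -> total=4
Click 2 (2,1) count=2: revealed 1 new [(2,1)] -> total=5
Click 3 (3,0) count=1: revealed 1 new [(3,0)] -> total=6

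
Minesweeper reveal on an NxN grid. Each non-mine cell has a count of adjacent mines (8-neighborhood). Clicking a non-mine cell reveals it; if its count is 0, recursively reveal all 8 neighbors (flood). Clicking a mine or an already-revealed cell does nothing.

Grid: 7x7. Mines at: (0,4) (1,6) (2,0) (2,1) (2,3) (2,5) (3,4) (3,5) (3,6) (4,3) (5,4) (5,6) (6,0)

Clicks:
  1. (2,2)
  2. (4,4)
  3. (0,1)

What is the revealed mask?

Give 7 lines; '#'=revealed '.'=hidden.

Answer: ####...
####...
..#....
.......
....#..
.......
.......

Derivation:
Click 1 (2,2) count=2: revealed 1 new [(2,2)] -> total=1
Click 2 (4,4) count=4: revealed 1 new [(4,4)] -> total=2
Click 3 (0,1) count=0: revealed 8 new [(0,0) (0,1) (0,2) (0,3) (1,0) (1,1) (1,2) (1,3)] -> total=10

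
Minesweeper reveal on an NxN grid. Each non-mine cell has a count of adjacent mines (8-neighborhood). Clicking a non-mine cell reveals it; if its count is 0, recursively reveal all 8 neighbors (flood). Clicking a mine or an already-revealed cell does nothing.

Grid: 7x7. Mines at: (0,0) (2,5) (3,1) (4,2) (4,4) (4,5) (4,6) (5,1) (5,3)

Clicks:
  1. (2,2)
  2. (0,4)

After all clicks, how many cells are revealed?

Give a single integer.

Answer: 19

Derivation:
Click 1 (2,2) count=1: revealed 1 new [(2,2)] -> total=1
Click 2 (0,4) count=0: revealed 18 new [(0,1) (0,2) (0,3) (0,4) (0,5) (0,6) (1,1) (1,2) (1,3) (1,4) (1,5) (1,6) (2,1) (2,3) (2,4) (3,2) (3,3) (3,4)] -> total=19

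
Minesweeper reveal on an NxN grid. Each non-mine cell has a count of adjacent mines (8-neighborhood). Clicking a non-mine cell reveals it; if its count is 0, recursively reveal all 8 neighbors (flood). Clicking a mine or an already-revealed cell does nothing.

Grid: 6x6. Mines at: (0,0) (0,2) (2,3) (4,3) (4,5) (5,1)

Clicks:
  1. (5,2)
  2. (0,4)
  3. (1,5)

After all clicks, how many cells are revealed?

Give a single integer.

Click 1 (5,2) count=2: revealed 1 new [(5,2)] -> total=1
Click 2 (0,4) count=0: revealed 10 new [(0,3) (0,4) (0,5) (1,3) (1,4) (1,5) (2,4) (2,5) (3,4) (3,5)] -> total=11
Click 3 (1,5) count=0: revealed 0 new [(none)] -> total=11

Answer: 11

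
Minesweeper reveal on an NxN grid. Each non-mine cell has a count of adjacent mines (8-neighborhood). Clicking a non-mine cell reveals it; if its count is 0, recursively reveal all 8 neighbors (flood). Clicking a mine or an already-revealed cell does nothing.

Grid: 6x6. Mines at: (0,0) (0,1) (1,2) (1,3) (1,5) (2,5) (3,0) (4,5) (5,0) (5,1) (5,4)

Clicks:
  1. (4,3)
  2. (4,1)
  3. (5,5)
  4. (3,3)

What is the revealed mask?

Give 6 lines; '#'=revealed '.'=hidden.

Click 1 (4,3) count=1: revealed 1 new [(4,3)] -> total=1
Click 2 (4,1) count=3: revealed 1 new [(4,1)] -> total=2
Click 3 (5,5) count=2: revealed 1 new [(5,5)] -> total=3
Click 4 (3,3) count=0: revealed 10 new [(2,1) (2,2) (2,3) (2,4) (3,1) (3,2) (3,3) (3,4) (4,2) (4,4)] -> total=13

Answer: ......
......
.####.
.####.
.####.
.....#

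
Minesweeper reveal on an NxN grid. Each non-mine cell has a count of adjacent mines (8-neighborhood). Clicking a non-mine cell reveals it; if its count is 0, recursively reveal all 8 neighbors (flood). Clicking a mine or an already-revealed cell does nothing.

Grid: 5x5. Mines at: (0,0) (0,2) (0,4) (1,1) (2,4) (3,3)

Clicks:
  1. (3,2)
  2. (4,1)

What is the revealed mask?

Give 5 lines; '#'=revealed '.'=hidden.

Click 1 (3,2) count=1: revealed 1 new [(3,2)] -> total=1
Click 2 (4,1) count=0: revealed 8 new [(2,0) (2,1) (2,2) (3,0) (3,1) (4,0) (4,1) (4,2)] -> total=9

Answer: .....
.....
###..
###..
###..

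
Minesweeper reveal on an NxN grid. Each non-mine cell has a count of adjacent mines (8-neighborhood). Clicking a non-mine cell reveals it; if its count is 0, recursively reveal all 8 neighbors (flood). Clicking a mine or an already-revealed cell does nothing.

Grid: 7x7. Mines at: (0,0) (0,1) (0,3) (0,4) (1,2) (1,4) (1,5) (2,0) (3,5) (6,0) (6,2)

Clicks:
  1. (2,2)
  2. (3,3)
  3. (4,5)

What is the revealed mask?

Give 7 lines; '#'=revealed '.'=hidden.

Answer: .......
.......
.####..
#####..
#######
#######
...####

Derivation:
Click 1 (2,2) count=1: revealed 1 new [(2,2)] -> total=1
Click 2 (3,3) count=0: revealed 26 new [(2,1) (2,3) (2,4) (3,0) (3,1) (3,2) (3,3) (3,4) (4,0) (4,1) (4,2) (4,3) (4,4) (4,5) (4,6) (5,0) (5,1) (5,2) (5,3) (5,4) (5,5) (5,6) (6,3) (6,4) (6,5) (6,6)] -> total=27
Click 3 (4,5) count=1: revealed 0 new [(none)] -> total=27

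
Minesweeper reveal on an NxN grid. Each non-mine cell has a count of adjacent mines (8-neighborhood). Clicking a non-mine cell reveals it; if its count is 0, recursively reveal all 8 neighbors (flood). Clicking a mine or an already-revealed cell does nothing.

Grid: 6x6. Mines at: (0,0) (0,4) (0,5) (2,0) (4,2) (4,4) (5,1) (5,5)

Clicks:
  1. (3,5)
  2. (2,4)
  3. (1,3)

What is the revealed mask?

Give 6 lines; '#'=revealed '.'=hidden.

Click 1 (3,5) count=1: revealed 1 new [(3,5)] -> total=1
Click 2 (2,4) count=0: revealed 17 new [(0,1) (0,2) (0,3) (1,1) (1,2) (1,3) (1,4) (1,5) (2,1) (2,2) (2,3) (2,4) (2,5) (3,1) (3,2) (3,3) (3,4)] -> total=18
Click 3 (1,3) count=1: revealed 0 new [(none)] -> total=18

Answer: .###..
.#####
.#####
.#####
......
......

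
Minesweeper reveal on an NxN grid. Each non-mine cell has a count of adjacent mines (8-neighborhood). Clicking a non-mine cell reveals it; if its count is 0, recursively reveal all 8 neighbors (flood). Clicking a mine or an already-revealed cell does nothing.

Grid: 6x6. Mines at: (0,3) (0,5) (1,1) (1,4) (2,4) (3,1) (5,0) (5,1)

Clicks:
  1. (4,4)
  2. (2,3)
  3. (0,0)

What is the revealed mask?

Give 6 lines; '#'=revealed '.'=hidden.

Click 1 (4,4) count=0: revealed 12 new [(3,2) (3,3) (3,4) (3,5) (4,2) (4,3) (4,4) (4,5) (5,2) (5,3) (5,4) (5,5)] -> total=12
Click 2 (2,3) count=2: revealed 1 new [(2,3)] -> total=13
Click 3 (0,0) count=1: revealed 1 new [(0,0)] -> total=14

Answer: #.....
......
...#..
..####
..####
..####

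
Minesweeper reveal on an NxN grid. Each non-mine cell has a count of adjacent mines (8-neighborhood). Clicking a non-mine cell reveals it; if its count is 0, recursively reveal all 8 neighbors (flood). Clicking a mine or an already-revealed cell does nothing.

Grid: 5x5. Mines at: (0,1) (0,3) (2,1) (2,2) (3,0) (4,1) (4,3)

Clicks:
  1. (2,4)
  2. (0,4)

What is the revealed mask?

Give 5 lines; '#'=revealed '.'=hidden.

Click 1 (2,4) count=0: revealed 6 new [(1,3) (1,4) (2,3) (2,4) (3,3) (3,4)] -> total=6
Click 2 (0,4) count=1: revealed 1 new [(0,4)] -> total=7

Answer: ....#
...##
...##
...##
.....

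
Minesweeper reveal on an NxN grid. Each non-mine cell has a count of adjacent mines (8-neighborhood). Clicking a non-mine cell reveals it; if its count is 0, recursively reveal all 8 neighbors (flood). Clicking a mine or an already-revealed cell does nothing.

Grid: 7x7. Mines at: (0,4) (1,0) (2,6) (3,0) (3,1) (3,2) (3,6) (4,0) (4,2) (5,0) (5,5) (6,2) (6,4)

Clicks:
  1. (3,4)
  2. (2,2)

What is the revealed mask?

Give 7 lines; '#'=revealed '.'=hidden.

Click 1 (3,4) count=0: revealed 12 new [(1,3) (1,4) (1,5) (2,3) (2,4) (2,5) (3,3) (3,4) (3,5) (4,3) (4,4) (4,5)] -> total=12
Click 2 (2,2) count=2: revealed 1 new [(2,2)] -> total=13

Answer: .......
...###.
..####.
...###.
...###.
.......
.......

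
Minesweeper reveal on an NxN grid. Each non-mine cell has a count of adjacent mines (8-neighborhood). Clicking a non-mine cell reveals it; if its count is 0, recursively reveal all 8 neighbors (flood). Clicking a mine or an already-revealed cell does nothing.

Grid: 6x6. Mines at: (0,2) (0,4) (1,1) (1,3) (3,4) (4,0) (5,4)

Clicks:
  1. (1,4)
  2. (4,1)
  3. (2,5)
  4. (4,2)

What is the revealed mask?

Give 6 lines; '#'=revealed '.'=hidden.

Click 1 (1,4) count=2: revealed 1 new [(1,4)] -> total=1
Click 2 (4,1) count=1: revealed 1 new [(4,1)] -> total=2
Click 3 (2,5) count=1: revealed 1 new [(2,5)] -> total=3
Click 4 (4,2) count=0: revealed 11 new [(2,1) (2,2) (2,3) (3,1) (3,2) (3,3) (4,2) (4,3) (5,1) (5,2) (5,3)] -> total=14

Answer: ......
....#.
.###.#
.###..
.###..
.###..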